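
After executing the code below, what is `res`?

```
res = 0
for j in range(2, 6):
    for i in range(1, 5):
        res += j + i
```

j=2,i=1: res = 0+3 = 3
j=2,i=2: res = 3+4 = 7
j=2,i=3: res = 7+5 = 12
j=2,i=4: res = 12+6 = 18
j=3,i=1: res = 18+4 = 22
j=3,i=2: res = 22+5 = 27
j=3,i=3: res = 27+6 = 33
j=3,i=4: res = 33+7 = 40
j=4,i=1: res = 40+5 = 45
j=4,i=2: res = 45+6 = 51
j=4,i=3: res = 51+7 = 58
j=4,i=4: res = 58+8 = 66
j=5,i=1: res = 66+6 = 72
j=5,i=2: res = 72+7 = 79
j=5,i=3: res = 79+8 = 87
j=5,i=4: res = 87+9 = 96

96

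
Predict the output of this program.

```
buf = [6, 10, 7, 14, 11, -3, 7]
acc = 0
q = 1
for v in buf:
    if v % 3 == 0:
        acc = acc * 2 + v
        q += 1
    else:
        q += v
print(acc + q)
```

v=6: %3==0, acc = 0*2+6 = 6; q=2
v=10: not %3==0; q=12
v=7: not %3==0; q=19
v=14: not %3==0; q=33
v=11: not %3==0; q=44
v=-3: %3==0, acc = 6*2+(-3) = 9; q=45
v=7: not %3==0; q=52
acc+q = 9+52 = 61

61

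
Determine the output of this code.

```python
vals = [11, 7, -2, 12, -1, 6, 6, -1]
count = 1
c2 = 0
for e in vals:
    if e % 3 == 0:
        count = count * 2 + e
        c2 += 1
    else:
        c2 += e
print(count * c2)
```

e=11: not %3==0; c2=11
e=7: not %3==0; c2=18
e=-2: not %3==0; c2=16
e=12: %3==0, count = 1*2+12 = 14; c2=17
e=-1: not %3==0; c2=16
e=6: %3==0, count = 14*2+6 = 34; c2=17
e=6: %3==0, count = 34*2+6 = 74; c2=18
e=-1: not %3==0; c2=17
count*c2 = 74*17 = 1258

1258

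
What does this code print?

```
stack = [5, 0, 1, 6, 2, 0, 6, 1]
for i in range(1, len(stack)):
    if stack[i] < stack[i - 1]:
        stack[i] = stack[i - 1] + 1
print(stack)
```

i=1: 0<5, stack[1] = 5+1 = 6 → [5, 6, 1, 6, 2, 0, 6, 1]
i=2: 1<6, stack[2] = 6+1 = 7 → [5, 6, 7, 6, 2, 0, 6, 1]
i=3: 6<7, stack[3] = 7+1 = 8 → [5, 6, 7, 8, 2, 0, 6, 1]
i=4: 2<8, stack[4] = 8+1 = 9 → [5, 6, 7, 8, 9, 0, 6, 1]
i=5: 0<9, stack[5] = 9+1 = 10 → [5, 6, 7, 8, 9, 10, 6, 1]
i=6: 6<10, stack[6] = 10+1 = 11 → [5, 6, 7, 8, 9, 10, 11, 1]
i=7: 1<11, stack[7] = 11+1 = 12 → [5, 6, 7, 8, 9, 10, 11, 12]

[5, 6, 7, 8, 9, 10, 11, 12]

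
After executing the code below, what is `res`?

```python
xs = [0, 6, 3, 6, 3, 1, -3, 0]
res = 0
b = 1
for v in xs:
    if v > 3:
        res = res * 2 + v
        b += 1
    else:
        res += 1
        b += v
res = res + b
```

35

v=0: not >3, res = 0+1 = 1; b=1
v=6: >3, res = 1*2+6 = 8; b=2
v=3: not >3, res = 8+1 = 9; b=5
v=6: >3, res = 9*2+6 = 24; b=6
v=3: not >3, res = 24+1 = 25; b=9
v=1: not >3, res = 25+1 = 26; b=10
v=-3: not >3, res = 26+1 = 27; b=7
v=0: not >3, res = 27+1 = 28; b=7
res+b = 28+7 = 35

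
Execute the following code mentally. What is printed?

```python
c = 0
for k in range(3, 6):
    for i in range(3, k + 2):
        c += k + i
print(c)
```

75

k=3,i=3: c = 0+6 = 6
k=3,i=4: c = 6+7 = 13
k=4,i=3: c = 13+7 = 20
k=4,i=4: c = 20+8 = 28
k=4,i=5: c = 28+9 = 37
k=5,i=3: c = 37+8 = 45
k=5,i=4: c = 45+9 = 54
k=5,i=5: c = 54+10 = 64
k=5,i=6: c = 64+11 = 75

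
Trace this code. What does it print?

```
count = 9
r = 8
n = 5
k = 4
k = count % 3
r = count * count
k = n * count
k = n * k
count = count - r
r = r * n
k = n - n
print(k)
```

0

k = 9%3 = 0
r = 9*9 = 81
k = 5*9 = 45
k = 5*45 = 225
count = 9-81 = -72
r = 81*5 = 405
k = 5-5 = 0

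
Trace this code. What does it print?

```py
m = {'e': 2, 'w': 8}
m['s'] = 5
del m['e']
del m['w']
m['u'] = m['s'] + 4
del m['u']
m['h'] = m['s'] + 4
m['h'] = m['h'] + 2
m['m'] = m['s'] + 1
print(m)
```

m['s'] = 5 → {'e': 2, 'w': 8, 's': 5}
del 'e' → {'w': 8, 's': 5}
del 'w' → {'s': 5}
m['u'] = m['s']+4 = 9 → {'s': 5, 'u': 9}
del 'u' → {'s': 5}
m['h'] = m['s']+4 = 9 → {'s': 5, 'h': 9}
m['h'] = m['h']+2 = 11 → {'s': 5, 'h': 11}
m['m'] = m['s']+1 = 6 → {'s': 5, 'h': 11, 'm': 6}

{'s': 5, 'h': 11, 'm': 6}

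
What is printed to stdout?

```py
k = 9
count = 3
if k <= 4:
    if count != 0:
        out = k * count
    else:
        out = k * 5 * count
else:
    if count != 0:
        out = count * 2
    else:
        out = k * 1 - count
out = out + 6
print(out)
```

12

k=9, count=3
k <= 4 is False; count != 0 is True
→ out = count * 2 = 6
out = 6+6 = 12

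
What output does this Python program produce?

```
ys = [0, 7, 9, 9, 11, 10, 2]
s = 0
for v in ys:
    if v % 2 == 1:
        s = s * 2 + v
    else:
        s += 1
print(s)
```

v=0: not odd, s = 0+1 = 1
v=7: odd, s = 1*2+7 = 9
v=9: odd, s = 9*2+9 = 27
v=9: odd, s = 27*2+9 = 63
v=11: odd, s = 63*2+11 = 137
v=10: not odd, s = 137+1 = 138
v=2: not odd, s = 138+1 = 139

139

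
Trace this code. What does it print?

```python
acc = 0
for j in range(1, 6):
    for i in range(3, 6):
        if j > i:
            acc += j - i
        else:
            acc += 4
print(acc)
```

j=1,i=3: not 1>3, acc = 0+4 = 4
j=1,i=4: not 1>4, acc = 4+4 = 8
j=1,i=5: not 1>5, acc = 8+4 = 12
j=2,i=3: not 2>3, acc = 12+4 = 16
j=2,i=4: not 2>4, acc = 16+4 = 20
j=2,i=5: not 2>5, acc = 20+4 = 24
j=3,i=3: not 3>3, acc = 24+4 = 28
j=3,i=4: not 3>4, acc = 28+4 = 32
j=3,i=5: not 3>5, acc = 32+4 = 36
j=4,i=3: 4>3, acc = 36+1 = 37
j=4,i=4: not 4>4, acc = 37+4 = 41
j=4,i=5: not 4>5, acc = 41+4 = 45
j=5,i=3: 5>3, acc = 45+2 = 47
j=5,i=4: 5>4, acc = 47+1 = 48
j=5,i=5: not 5>5, acc = 48+4 = 52

52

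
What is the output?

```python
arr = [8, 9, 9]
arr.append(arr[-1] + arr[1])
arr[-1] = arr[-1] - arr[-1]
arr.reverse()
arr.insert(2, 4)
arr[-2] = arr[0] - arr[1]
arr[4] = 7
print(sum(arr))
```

append arr[-1]+arr[1] = 9+9 = 18 → [8, 9, 9, 18]
arr[-1] = arr[-1]-arr[-1] = 18-18 = 0 → [8, 9, 9, 0]
reverse → [0, 9, 9, 8]
insert 4 at 2 → [0, 9, 4, 9, 8]
arr[-2] = arr[0]-arr[1] = 0-9 = -9 → [0, 9, 4, -9, 8]
arr[4] = 7 → [0, 9, 4, -9, 7]
sum = 11

11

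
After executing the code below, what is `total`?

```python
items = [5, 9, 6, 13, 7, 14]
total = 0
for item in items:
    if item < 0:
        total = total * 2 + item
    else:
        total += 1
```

item=5: not <0, total = 0+1 = 1
item=9: not <0, total = 1+1 = 2
item=6: not <0, total = 2+1 = 3
item=13: not <0, total = 3+1 = 4
item=7: not <0, total = 4+1 = 5
item=14: not <0, total = 5+1 = 6

6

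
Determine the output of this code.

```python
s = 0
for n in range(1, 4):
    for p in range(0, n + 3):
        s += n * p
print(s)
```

n=1,p=0: s = 0+0 = 0
n=1,p=1: s = 0+1 = 1
n=1,p=2: s = 1+2 = 3
n=1,p=3: s = 3+3 = 6
n=2,p=0: s = 6+0 = 6
n=2,p=1: s = 6+2 = 8
n=2,p=2: s = 8+4 = 12
n=2,p=3: s = 12+6 = 18
n=2,p=4: s = 18+8 = 26
n=3,p=0: s = 26+0 = 26
n=3,p=1: s = 26+3 = 29
n=3,p=2: s = 29+6 = 35
n=3,p=3: s = 35+9 = 44
n=3,p=4: s = 44+12 = 56
n=3,p=5: s = 56+15 = 71

71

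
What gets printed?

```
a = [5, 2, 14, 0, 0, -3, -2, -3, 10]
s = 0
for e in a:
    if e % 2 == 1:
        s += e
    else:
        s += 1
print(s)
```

e=5: odd, s = 0+5 = 5
e=2: not odd, s = 5+1 = 6
e=14: not odd, s = 6+1 = 7
e=0: not odd, s = 7+1 = 8
e=0: not odd, s = 8+1 = 9
e=-3: odd, s = 9+(-3) = 6
e=-2: not odd, s = 6+1 = 7
e=-3: odd, s = 7+(-3) = 4
e=10: not odd, s = 4+1 = 5

5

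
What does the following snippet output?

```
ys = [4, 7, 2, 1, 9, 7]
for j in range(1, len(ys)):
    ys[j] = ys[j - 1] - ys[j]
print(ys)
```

j=1: ys[1] = 4-7 = -3 → [4, -3, 2, 1, 9, 7]
j=2: ys[2] = (-3)-2 = -5 → [4, -3, -5, 1, 9, 7]
j=3: ys[3] = (-5)-1 = -6 → [4, -3, -5, -6, 9, 7]
j=4: ys[4] = (-6)-9 = -15 → [4, -3, -5, -6, -15, 7]
j=5: ys[5] = (-15)-7 = -22 → [4, -3, -5, -6, -15, -22]

[4, -3, -5, -6, -15, -22]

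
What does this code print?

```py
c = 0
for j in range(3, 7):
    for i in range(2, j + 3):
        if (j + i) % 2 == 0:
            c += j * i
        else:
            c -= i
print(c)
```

226

j=3,i=2: odd sum, c = 0-2 = -2
j=3,i=3: even sum, c = (-2)+9 = 7
j=3,i=4: odd sum, c = 7-4 = 3
j=3,i=5: even sum, c = 3+15 = 18
j=4,i=2: even sum, c = 18+8 = 26
j=4,i=3: odd sum, c = 26-3 = 23
j=4,i=4: even sum, c = 23+16 = 39
j=4,i=5: odd sum, c = 39-5 = 34
j=4,i=6: even sum, c = 34+24 = 58
j=5,i=2: odd sum, c = 58-2 = 56
j=5,i=3: even sum, c = 56+15 = 71
j=5,i=4: odd sum, c = 71-4 = 67
j=5,i=5: even sum, c = 67+25 = 92
j=5,i=6: odd sum, c = 92-6 = 86
j=5,i=7: even sum, c = 86+35 = 121
j=6,i=2: even sum, c = 121+12 = 133
j=6,i=3: odd sum, c = 133-3 = 130
j=6,i=4: even sum, c = 130+24 = 154
j=6,i=5: odd sum, c = 154-5 = 149
j=6,i=6: even sum, c = 149+36 = 185
j=6,i=7: odd sum, c = 185-7 = 178
j=6,i=8: even sum, c = 178+48 = 226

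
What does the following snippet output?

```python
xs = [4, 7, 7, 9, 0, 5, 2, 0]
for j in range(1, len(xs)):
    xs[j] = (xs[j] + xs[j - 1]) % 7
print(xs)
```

[4, 4, 4, 6, 6, 4, 6, 6]

j=1: xs[1] = (7+4)%7 = 4 → [4, 4, 7, 9, 0, 5, 2, 0]
j=2: xs[2] = (7+4)%7 = 4 → [4, 4, 4, 9, 0, 5, 2, 0]
j=3: xs[3] = (9+4)%7 = 6 → [4, 4, 4, 6, 0, 5, 2, 0]
j=4: xs[4] = (0+6)%7 = 6 → [4, 4, 4, 6, 6, 5, 2, 0]
j=5: xs[5] = (5+6)%7 = 4 → [4, 4, 4, 6, 6, 4, 2, 0]
j=6: xs[6] = (2+4)%7 = 6 → [4, 4, 4, 6, 6, 4, 6, 0]
j=7: xs[7] = (0+6)%7 = 6 → [4, 4, 4, 6, 6, 4, 6, 6]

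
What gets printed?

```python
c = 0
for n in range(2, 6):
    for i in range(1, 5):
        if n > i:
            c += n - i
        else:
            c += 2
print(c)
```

32

n=2,i=1: 2>1, c = 0+1 = 1
n=2,i=2: not 2>2, c = 1+2 = 3
n=2,i=3: not 2>3, c = 3+2 = 5
n=2,i=4: not 2>4, c = 5+2 = 7
n=3,i=1: 3>1, c = 7+2 = 9
n=3,i=2: 3>2, c = 9+1 = 10
n=3,i=3: not 3>3, c = 10+2 = 12
n=3,i=4: not 3>4, c = 12+2 = 14
n=4,i=1: 4>1, c = 14+3 = 17
n=4,i=2: 4>2, c = 17+2 = 19
n=4,i=3: 4>3, c = 19+1 = 20
n=4,i=4: not 4>4, c = 20+2 = 22
n=5,i=1: 5>1, c = 22+4 = 26
n=5,i=2: 5>2, c = 26+3 = 29
n=5,i=3: 5>3, c = 29+2 = 31
n=5,i=4: 5>4, c = 31+1 = 32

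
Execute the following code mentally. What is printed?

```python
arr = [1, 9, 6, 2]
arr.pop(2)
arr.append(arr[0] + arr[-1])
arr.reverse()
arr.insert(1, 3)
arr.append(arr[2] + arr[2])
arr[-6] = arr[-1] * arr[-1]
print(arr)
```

[16, 3, 2, 9, 1, 4]

pop(2) removes 6 → [1, 9, 2]
append arr[0]+arr[-1] = 1+2 = 3 → [1, 9, 2, 3]
reverse → [3, 2, 9, 1]
insert 3 at 1 → [3, 3, 2, 9, 1]
append arr[2]+arr[2] = 2+2 = 4 → [3, 3, 2, 9, 1, 4]
arr[-6] = arr[-1]*arr[-1] = 4*4 = 16 → [16, 3, 2, 9, 1, 4]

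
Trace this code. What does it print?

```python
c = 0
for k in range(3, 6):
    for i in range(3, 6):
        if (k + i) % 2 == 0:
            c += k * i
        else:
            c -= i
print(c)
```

64

k=3,i=3: even sum, c = 0+9 = 9
k=3,i=4: odd sum, c = 9-4 = 5
k=3,i=5: even sum, c = 5+15 = 20
k=4,i=3: odd sum, c = 20-3 = 17
k=4,i=4: even sum, c = 17+16 = 33
k=4,i=5: odd sum, c = 33-5 = 28
k=5,i=3: even sum, c = 28+15 = 43
k=5,i=4: odd sum, c = 43-4 = 39
k=5,i=5: even sum, c = 39+25 = 64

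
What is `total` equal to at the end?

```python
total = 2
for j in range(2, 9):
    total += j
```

j=2: total = 2+2 = 4
j=3: total = 4+3 = 7
j=4: total = 7+4 = 11
j=5: total = 11+5 = 16
j=6: total = 16+6 = 22
j=7: total = 22+7 = 29
j=8: total = 29+8 = 37

37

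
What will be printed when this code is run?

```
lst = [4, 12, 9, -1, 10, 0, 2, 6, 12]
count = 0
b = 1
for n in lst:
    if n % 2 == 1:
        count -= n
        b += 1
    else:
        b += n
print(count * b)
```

n=4: not odd; b=5
n=12: not odd; b=17
n=9: odd, count = 0-9 = -9; b=18
n=-1: odd, count = (-9)-(-1) = -8; b=19
n=10: not odd; b=29
n=0: not odd; b=29
n=2: not odd; b=31
n=6: not odd; b=37
n=12: not odd; b=49
count*b = (-8)*49 = -392

-392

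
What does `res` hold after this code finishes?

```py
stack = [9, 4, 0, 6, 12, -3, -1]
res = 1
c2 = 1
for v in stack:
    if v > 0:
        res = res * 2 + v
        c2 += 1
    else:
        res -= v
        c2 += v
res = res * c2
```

v=9: >0, res = 1*2+9 = 11; c2=2
v=4: >0, res = 11*2+4 = 26; c2=3
v=0: not >0, res = 26-0 = 26; c2=3
v=6: >0, res = 26*2+6 = 58; c2=4
v=12: >0, res = 58*2+12 = 128; c2=5
v=-3: not >0, res = 128-(-3) = 131; c2=2
v=-1: not >0, res = 131-(-1) = 132; c2=1
res*c2 = 132*1 = 132

132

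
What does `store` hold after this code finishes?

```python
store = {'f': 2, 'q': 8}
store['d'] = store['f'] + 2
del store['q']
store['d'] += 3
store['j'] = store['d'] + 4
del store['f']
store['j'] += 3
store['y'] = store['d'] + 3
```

{'d': 7, 'j': 14, 'y': 10}

store['d'] = store['f']+2 = 4 → {'f': 2, 'q': 8, 'd': 4}
del 'q' → {'f': 2, 'd': 4}
store['d'] = 4+3 = 7 → {'f': 2, 'd': 7}
store['j'] = store['d']+4 = 11 → {'f': 2, 'd': 7, 'j': 11}
del 'f' → {'d': 7, 'j': 11}
store['j'] = 11+3 = 14 → {'d': 7, 'j': 14}
store['y'] = store['d']+3 = 10 → {'d': 7, 'j': 14, 'y': 10}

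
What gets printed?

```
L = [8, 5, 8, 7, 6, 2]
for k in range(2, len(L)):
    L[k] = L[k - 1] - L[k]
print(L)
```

k=2: L[2] = 5-8 = -3 → [8, 5, -3, 7, 6, 2]
k=3: L[3] = (-3)-7 = -10 → [8, 5, -3, -10, 6, 2]
k=4: L[4] = (-10)-6 = -16 → [8, 5, -3, -10, -16, 2]
k=5: L[5] = (-16)-2 = -18 → [8, 5, -3, -10, -16, -18]

[8, 5, -3, -10, -16, -18]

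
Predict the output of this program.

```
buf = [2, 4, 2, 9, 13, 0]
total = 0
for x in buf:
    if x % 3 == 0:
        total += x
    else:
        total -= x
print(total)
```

x=2: not %3==0, total = 0-2 = -2
x=4: not %3==0, total = (-2)-4 = -6
x=2: not %3==0, total = (-6)-2 = -8
x=9: %3==0, total = (-8)+9 = 1
x=13: not %3==0, total = 1-13 = -12
x=0: %3==0, total = (-12)+0 = -12

-12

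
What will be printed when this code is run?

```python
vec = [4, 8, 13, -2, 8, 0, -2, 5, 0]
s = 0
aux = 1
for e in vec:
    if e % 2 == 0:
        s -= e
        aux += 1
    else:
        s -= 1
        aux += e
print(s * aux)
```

-468

e=4: even, s = 0-4 = -4; aux=2
e=8: even, s = (-4)-8 = -12; aux=3
e=13: not even, s = (-12)-1 = -13; aux=16
e=-2: even, s = (-13)-(-2) = -11; aux=17
e=8: even, s = (-11)-8 = -19; aux=18
e=0: even, s = (-19)-0 = -19; aux=19
e=-2: even, s = (-19)-(-2) = -17; aux=20
e=5: not even, s = (-17)-1 = -18; aux=25
e=0: even, s = (-18)-0 = -18; aux=26
s*aux = (-18)*26 = -468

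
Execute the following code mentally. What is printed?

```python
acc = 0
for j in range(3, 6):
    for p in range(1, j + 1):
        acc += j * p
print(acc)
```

133

j=3,p=1: acc = 0+3 = 3
j=3,p=2: acc = 3+6 = 9
j=3,p=3: acc = 9+9 = 18
j=4,p=1: acc = 18+4 = 22
j=4,p=2: acc = 22+8 = 30
j=4,p=3: acc = 30+12 = 42
j=4,p=4: acc = 42+16 = 58
j=5,p=1: acc = 58+5 = 63
j=5,p=2: acc = 63+10 = 73
j=5,p=3: acc = 73+15 = 88
j=5,p=4: acc = 88+20 = 108
j=5,p=5: acc = 108+25 = 133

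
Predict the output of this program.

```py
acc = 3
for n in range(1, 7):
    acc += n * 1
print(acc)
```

n=1: acc = 3+1*1 = 4
n=2: acc = 4+2*1 = 6
n=3: acc = 6+3*1 = 9
n=4: acc = 9+4*1 = 13
n=5: acc = 13+5*1 = 18
n=6: acc = 18+6*1 = 24

24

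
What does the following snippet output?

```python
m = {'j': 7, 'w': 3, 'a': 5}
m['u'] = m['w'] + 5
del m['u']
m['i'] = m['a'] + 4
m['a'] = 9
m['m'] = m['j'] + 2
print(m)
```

m['u'] = m['w']+5 = 8 → {'j': 7, 'w': 3, 'a': 5, 'u': 8}
del 'u' → {'j': 7, 'w': 3, 'a': 5}
m['i'] = m['a']+4 = 9 → {'j': 7, 'w': 3, 'a': 5, 'i': 9}
m['a'] = 9 → {'j': 7, 'w': 3, 'a': 9, 'i': 9}
m['m'] = m['j']+2 = 9 → {'j': 7, 'w': 3, 'a': 9, 'i': 9, 'm': 9}

{'j': 7, 'w': 3, 'a': 9, 'i': 9, 'm': 9}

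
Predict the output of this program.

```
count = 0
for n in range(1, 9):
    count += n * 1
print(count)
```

36

n=1: count = 0+1*1 = 1
n=2: count = 1+2*1 = 3
n=3: count = 3+3*1 = 6
n=4: count = 6+4*1 = 10
n=5: count = 10+5*1 = 15
n=6: count = 15+6*1 = 21
n=7: count = 21+7*1 = 28
n=8: count = 28+8*1 = 36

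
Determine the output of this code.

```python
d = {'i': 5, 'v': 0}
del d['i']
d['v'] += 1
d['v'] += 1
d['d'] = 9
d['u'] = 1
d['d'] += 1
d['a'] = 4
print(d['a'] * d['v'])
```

8

del 'i' → {'v': 0}
d['v'] = 0+1 = 1 → {'v': 1}
d['v'] = 1+1 = 2 → {'v': 2}
d['d'] = 9 → {'v': 2, 'd': 9}
d['u'] = 1 → {'v': 2, 'd': 9, 'u': 1}
d['d'] = 9+1 = 10 → {'v': 2, 'd': 10, 'u': 1}
d['a'] = 4 → {'v': 2, 'd': 10, 'u': 1, 'a': 4}
d['a']*d['v'] = 4*2 = 8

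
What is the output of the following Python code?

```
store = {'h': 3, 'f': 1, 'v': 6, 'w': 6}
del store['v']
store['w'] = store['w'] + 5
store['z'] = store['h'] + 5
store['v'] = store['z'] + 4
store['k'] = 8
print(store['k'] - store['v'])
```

-4

del 'v' → {'h': 3, 'f': 1, 'w': 6}
store['w'] = store['w']+5 = 11 → {'h': 3, 'f': 1, 'w': 11}
store['z'] = store['h']+5 = 8 → {'h': 3, 'f': 1, 'w': 11, 'z': 8}
store['v'] = store['z']+4 = 12 → {'h': 3, 'f': 1, 'w': 11, 'z': 8, 'v': 12}
store['k'] = 8 → {'h': 3, 'f': 1, 'w': 11, 'z': 8, 'v': 12, 'k': 8}
store['k']-store['v'] = 8-12 = -4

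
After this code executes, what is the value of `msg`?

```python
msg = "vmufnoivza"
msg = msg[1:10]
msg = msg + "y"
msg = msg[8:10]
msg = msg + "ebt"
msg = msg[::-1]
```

'tbeya'

slice [1:10] → 'mufnoivza'
+ 'y' → 'mufnoivzay'
slice [8:10] → 'ay'
+ 'ebt' → 'ayebt'
reverse → 'tbeya'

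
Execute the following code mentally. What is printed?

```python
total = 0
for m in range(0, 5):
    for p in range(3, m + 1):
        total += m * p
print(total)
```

m=3,p=3: total = 0+9 = 9
m=4,p=3: total = 9+12 = 21
m=4,p=4: total = 21+16 = 37

37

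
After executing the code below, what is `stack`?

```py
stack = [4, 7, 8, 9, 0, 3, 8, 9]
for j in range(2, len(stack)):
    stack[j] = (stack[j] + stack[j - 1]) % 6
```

[4, 7, 3, 0, 0, 3, 5, 2]

j=2: stack[2] = (8+7)%6 = 3 → [4, 7, 3, 9, 0, 3, 8, 9]
j=3: stack[3] = (9+3)%6 = 0 → [4, 7, 3, 0, 0, 3, 8, 9]
j=4: stack[4] = (0+0)%6 = 0 → [4, 7, 3, 0, 0, 3, 8, 9]
j=5: stack[5] = (3+0)%6 = 3 → [4, 7, 3, 0, 0, 3, 8, 9]
j=6: stack[6] = (8+3)%6 = 5 → [4, 7, 3, 0, 0, 3, 5, 9]
j=7: stack[7] = (9+5)%6 = 2 → [4, 7, 3, 0, 0, 3, 5, 2]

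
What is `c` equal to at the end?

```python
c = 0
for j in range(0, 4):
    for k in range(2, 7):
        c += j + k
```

j=0,k=2: c = 0+2 = 2
j=0,k=3: c = 2+3 = 5
j=0,k=4: c = 5+4 = 9
j=0,k=5: c = 9+5 = 14
j=0,k=6: c = 14+6 = 20
j=1,k=2: c = 20+3 = 23
j=1,k=3: c = 23+4 = 27
j=1,k=4: c = 27+5 = 32
j=1,k=5: c = 32+6 = 38
j=1,k=6: c = 38+7 = 45
j=2,k=2: c = 45+4 = 49
j=2,k=3: c = 49+5 = 54
j=2,k=4: c = 54+6 = 60
j=2,k=5: c = 60+7 = 67
j=2,k=6: c = 67+8 = 75
j=3,k=2: c = 75+5 = 80
j=3,k=3: c = 80+6 = 86
j=3,k=4: c = 86+7 = 93
j=3,k=5: c = 93+8 = 101
j=3,k=6: c = 101+9 = 110

110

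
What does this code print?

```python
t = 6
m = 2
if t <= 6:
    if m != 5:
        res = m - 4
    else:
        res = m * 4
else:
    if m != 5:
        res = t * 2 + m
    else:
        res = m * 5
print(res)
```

t=6, m=2
t <= 6 is True; m != 5 is True
→ res = m - 4 = -2

-2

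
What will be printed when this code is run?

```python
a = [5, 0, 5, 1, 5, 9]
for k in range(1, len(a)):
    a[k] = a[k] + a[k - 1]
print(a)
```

[5, 5, 10, 11, 16, 25]

k=1: a[1] = 0+5 = 5 → [5, 5, 5, 1, 5, 9]
k=2: a[2] = 5+5 = 10 → [5, 5, 10, 1, 5, 9]
k=3: a[3] = 1+10 = 11 → [5, 5, 10, 11, 5, 9]
k=4: a[4] = 5+11 = 16 → [5, 5, 10, 11, 16, 9]
k=5: a[5] = 9+16 = 25 → [5, 5, 10, 11, 16, 25]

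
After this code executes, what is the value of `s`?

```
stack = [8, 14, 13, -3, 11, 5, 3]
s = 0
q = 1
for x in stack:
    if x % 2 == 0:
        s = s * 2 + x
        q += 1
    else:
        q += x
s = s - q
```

x=8: even, s = 0*2+8 = 8; q=2
x=14: even, s = 8*2+14 = 30; q=3
x=13: not even; q=16
x=-3: not even; q=13
x=11: not even; q=24
x=5: not even; q=29
x=3: not even; q=32
s-q = 30-32 = -2

-2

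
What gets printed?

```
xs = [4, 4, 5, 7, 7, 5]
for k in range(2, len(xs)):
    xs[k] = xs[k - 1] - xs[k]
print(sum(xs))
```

-36

k=2: xs[2] = 4-5 = -1 → [4, 4, -1, 7, 7, 5]
k=3: xs[3] = (-1)-7 = -8 → [4, 4, -1, -8, 7, 5]
k=4: xs[4] = (-8)-7 = -15 → [4, 4, -1, -8, -15, 5]
k=5: xs[5] = (-15)-5 = -20 → [4, 4, -1, -8, -15, -20]
sum = -36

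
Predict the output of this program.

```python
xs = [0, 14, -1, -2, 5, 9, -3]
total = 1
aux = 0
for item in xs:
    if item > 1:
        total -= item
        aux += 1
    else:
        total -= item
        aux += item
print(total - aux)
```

-18

item=0: not >1, total = 1-0 = 1; aux=0
item=14: >1, total = 1-14 = -13; aux=1
item=-1: not >1, total = (-13)-(-1) = -12; aux=0
item=-2: not >1, total = (-12)-(-2) = -10; aux=-2
item=5: >1, total = (-10)-5 = -15; aux=-1
item=9: >1, total = (-15)-9 = -24; aux=0
item=-3: not >1, total = (-24)-(-3) = -21; aux=-3
total-aux = (-21)-(-3) = -18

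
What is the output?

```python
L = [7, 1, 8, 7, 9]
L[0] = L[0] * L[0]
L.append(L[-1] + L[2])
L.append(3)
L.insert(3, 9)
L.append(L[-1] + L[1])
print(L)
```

L[0] = L[0]*L[0] = 7*7 = 49 → [49, 1, 8, 7, 9]
append L[-1]+L[2] = 9+8 = 17 → [49, 1, 8, 7, 9, 17]
append 3 → [49, 1, 8, 7, 9, 17, 3]
insert 9 at 3 → [49, 1, 8, 9, 7, 9, 17, 3]
append L[-1]+L[1] = 3+1 = 4 → [49, 1, 8, 9, 7, 9, 17, 3, 4]

[49, 1, 8, 9, 7, 9, 17, 3, 4]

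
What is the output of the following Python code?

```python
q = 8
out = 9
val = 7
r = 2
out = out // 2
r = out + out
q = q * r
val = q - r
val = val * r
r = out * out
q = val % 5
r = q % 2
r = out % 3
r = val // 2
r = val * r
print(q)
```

out = 9//2 = 4
r = 4+4 = 8
q = 8*8 = 64
val = 64-8 = 56
val = 56*8 = 448
r = 4*4 = 16
q = 448%5 = 3
r = 3%2 = 1
r = 4%3 = 1
r = 448//2 = 224
r = 448*224 = 100352

3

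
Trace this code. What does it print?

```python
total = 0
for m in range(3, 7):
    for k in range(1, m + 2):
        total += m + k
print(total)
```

178

m=3,k=1: total = 0+4 = 4
m=3,k=2: total = 4+5 = 9
m=3,k=3: total = 9+6 = 15
m=3,k=4: total = 15+7 = 22
m=4,k=1: total = 22+5 = 27
m=4,k=2: total = 27+6 = 33
m=4,k=3: total = 33+7 = 40
m=4,k=4: total = 40+8 = 48
m=4,k=5: total = 48+9 = 57
m=5,k=1: total = 57+6 = 63
m=5,k=2: total = 63+7 = 70
m=5,k=3: total = 70+8 = 78
m=5,k=4: total = 78+9 = 87
m=5,k=5: total = 87+10 = 97
m=5,k=6: total = 97+11 = 108
m=6,k=1: total = 108+7 = 115
m=6,k=2: total = 115+8 = 123
m=6,k=3: total = 123+9 = 132
m=6,k=4: total = 132+10 = 142
m=6,k=5: total = 142+11 = 153
m=6,k=6: total = 153+12 = 165
m=6,k=7: total = 165+13 = 178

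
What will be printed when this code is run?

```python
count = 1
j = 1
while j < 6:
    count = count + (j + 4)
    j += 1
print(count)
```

j=1: count = 1+5 = 6
j=2: count = 6+6 = 12
j=3: count = 12+7 = 19
j=4: count = 19+8 = 27
j=5: count = 27+9 = 36

36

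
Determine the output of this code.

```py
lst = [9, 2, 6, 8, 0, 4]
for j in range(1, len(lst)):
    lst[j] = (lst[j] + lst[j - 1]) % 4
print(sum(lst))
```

16

j=1: lst[1] = (2+9)%4 = 3 → [9, 3, 6, 8, 0, 4]
j=2: lst[2] = (6+3)%4 = 1 → [9, 3, 1, 8, 0, 4]
j=3: lst[3] = (8+1)%4 = 1 → [9, 3, 1, 1, 0, 4]
j=4: lst[4] = (0+1)%4 = 1 → [9, 3, 1, 1, 1, 4]
j=5: lst[5] = (4+1)%4 = 1 → [9, 3, 1, 1, 1, 1]
sum = 16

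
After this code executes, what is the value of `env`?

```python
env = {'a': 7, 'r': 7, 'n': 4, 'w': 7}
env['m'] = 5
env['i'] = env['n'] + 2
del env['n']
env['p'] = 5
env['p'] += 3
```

env['m'] = 5 → {'a': 7, 'r': 7, 'n': 4, 'w': 7, 'm': 5}
env['i'] = env['n']+2 = 6 → {'a': 7, 'r': 7, 'n': 4, 'w': 7, 'm': 5, 'i': 6}
del 'n' → {'a': 7, 'r': 7, 'w': 7, 'm': 5, 'i': 6}
env['p'] = 5 → {'a': 7, 'r': 7, 'w': 7, 'm': 5, 'i': 6, 'p': 5}
env['p'] = 5+3 = 8 → {'a': 7, 'r': 7, 'w': 7, 'm': 5, 'i': 6, 'p': 8}

{'a': 7, 'r': 7, 'w': 7, 'm': 5, 'i': 6, 'p': 8}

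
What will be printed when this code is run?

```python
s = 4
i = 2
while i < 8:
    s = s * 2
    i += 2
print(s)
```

32

i=2: s = 4*2 = 8
i=4: s = 8*2 = 16
i=6: s = 16*2 = 32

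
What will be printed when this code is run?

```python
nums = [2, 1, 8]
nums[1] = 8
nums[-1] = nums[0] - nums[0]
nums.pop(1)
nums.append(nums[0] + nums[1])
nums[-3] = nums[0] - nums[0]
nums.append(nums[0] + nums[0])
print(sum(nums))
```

nums[1] = 8 → [2, 8, 8]
nums[-1] = nums[0]-nums[0] = 2-2 = 0 → [2, 8, 0]
pop(1) removes 8 → [2, 0]
append nums[0]+nums[1] = 2+0 = 2 → [2, 0, 2]
nums[-3] = nums[0]-nums[0] = 2-2 = 0 → [0, 0, 2]
append nums[0]+nums[0] = 0+0 = 0 → [0, 0, 2, 0]
sum = 2

2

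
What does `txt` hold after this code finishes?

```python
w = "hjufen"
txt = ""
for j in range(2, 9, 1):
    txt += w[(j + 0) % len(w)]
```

'ufenhju'

j=2: add w[2]='u' → 'u'
j=3: add w[3]='f' → 'uf'
j=4: add w[4]='e' → 'ufe'
j=5: add w[5]='n' → 'ufen'
j=6: add w[0]='h' → 'ufenh'
j=7: add w[1]='j' → 'ufenhj'
j=8: add w[2]='u' → 'ufenhju'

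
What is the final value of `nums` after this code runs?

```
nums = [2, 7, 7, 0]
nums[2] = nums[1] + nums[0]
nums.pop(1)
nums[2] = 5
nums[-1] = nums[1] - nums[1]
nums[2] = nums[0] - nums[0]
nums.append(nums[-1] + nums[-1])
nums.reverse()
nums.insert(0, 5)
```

[5, 0, 0, 9, 2]

nums[2] = nums[1]+nums[0] = 7+2 = 9 → [2, 7, 9, 0]
pop(1) removes 7 → [2, 9, 0]
nums[2] = 5 → [2, 9, 5]
nums[-1] = nums[1]-nums[1] = 9-9 = 0 → [2, 9, 0]
nums[2] = nums[0]-nums[0] = 2-2 = 0 → [2, 9, 0]
append nums[-1]+nums[-1] = 0+0 = 0 → [2, 9, 0, 0]
reverse → [0, 0, 9, 2]
insert 5 at 0 → [5, 0, 0, 9, 2]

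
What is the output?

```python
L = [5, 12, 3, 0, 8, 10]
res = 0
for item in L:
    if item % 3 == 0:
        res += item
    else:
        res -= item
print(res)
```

-8

item=5: not %3==0, res = 0-5 = -5
item=12: %3==0, res = (-5)+12 = 7
item=3: %3==0, res = 7+3 = 10
item=0: %3==0, res = 10+0 = 10
item=8: not %3==0, res = 10-8 = 2
item=10: not %3==0, res = 2-10 = -8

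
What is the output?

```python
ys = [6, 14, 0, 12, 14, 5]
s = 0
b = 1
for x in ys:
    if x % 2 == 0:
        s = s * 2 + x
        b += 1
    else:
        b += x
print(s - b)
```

x=6: even, s = 0*2+6 = 6; b=2
x=14: even, s = 6*2+14 = 26; b=3
x=0: even, s = 26*2+0 = 52; b=4
x=12: even, s = 52*2+12 = 116; b=5
x=14: even, s = 116*2+14 = 246; b=6
x=5: not even; b=11
s-b = 246-11 = 235

235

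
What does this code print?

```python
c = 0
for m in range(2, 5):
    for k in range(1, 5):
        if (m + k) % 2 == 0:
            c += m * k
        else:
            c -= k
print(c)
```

m=2,k=1: odd sum, c = 0-1 = -1
m=2,k=2: even sum, c = (-1)+4 = 3
m=2,k=3: odd sum, c = 3-3 = 0
m=2,k=4: even sum, c = 0+8 = 8
m=3,k=1: even sum, c = 8+3 = 11
m=3,k=2: odd sum, c = 11-2 = 9
m=3,k=3: even sum, c = 9+9 = 18
m=3,k=4: odd sum, c = 18-4 = 14
m=4,k=1: odd sum, c = 14-1 = 13
m=4,k=2: even sum, c = 13+8 = 21
m=4,k=3: odd sum, c = 21-3 = 18
m=4,k=4: even sum, c = 18+16 = 34

34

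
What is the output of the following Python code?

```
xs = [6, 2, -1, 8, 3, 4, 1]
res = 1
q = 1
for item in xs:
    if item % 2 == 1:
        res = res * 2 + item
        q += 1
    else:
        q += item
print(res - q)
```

-13

item=6: not odd; q=7
item=2: not odd; q=9
item=-1: odd, res = 1*2+(-1) = 1; q=10
item=8: not odd; q=18
item=3: odd, res = 1*2+3 = 5; q=19
item=4: not odd; q=23
item=1: odd, res = 5*2+1 = 11; q=24
res-q = 11-24 = -13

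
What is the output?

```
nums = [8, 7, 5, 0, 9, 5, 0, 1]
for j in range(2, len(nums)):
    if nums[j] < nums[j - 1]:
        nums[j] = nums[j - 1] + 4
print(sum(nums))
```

141

j=2: 5<7, nums[2] = 7+4 = 11 → [8, 7, 11, 0, 9, 5, 0, 1]
j=3: 0<11, nums[3] = 11+4 = 15 → [8, 7, 11, 15, 9, 5, 0, 1]
j=4: 9<15, nums[4] = 15+4 = 19 → [8, 7, 11, 15, 19, 5, 0, 1]
j=5: 5<19, nums[5] = 19+4 = 23 → [8, 7, 11, 15, 19, 23, 0, 1]
j=6: 0<23, nums[6] = 23+4 = 27 → [8, 7, 11, 15, 19, 23, 27, 1]
j=7: 1<27, nums[7] = 27+4 = 31 → [8, 7, 11, 15, 19, 23, 27, 31]
sum = 141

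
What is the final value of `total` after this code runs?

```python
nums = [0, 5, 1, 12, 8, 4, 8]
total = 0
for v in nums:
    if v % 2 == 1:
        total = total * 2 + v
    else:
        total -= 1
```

3

v=0: not odd, total = 0-1 = -1
v=5: odd, total = (-1)*2+5 = 3
v=1: odd, total = 3*2+1 = 7
v=12: not odd, total = 7-1 = 6
v=8: not odd, total = 6-1 = 5
v=4: not odd, total = 5-1 = 4
v=8: not odd, total = 4-1 = 3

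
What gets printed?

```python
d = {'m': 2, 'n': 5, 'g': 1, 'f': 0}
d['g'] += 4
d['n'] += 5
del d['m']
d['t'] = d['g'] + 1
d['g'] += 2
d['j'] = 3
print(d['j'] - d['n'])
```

d['g'] = 1+4 = 5 → {'m': 2, 'n': 5, 'g': 5, 'f': 0}
d['n'] = 5+5 = 10 → {'m': 2, 'n': 10, 'g': 5, 'f': 0}
del 'm' → {'n': 10, 'g': 5, 'f': 0}
d['t'] = d['g']+1 = 6 → {'n': 10, 'g': 5, 'f': 0, 't': 6}
d['g'] = 5+2 = 7 → {'n': 10, 'g': 7, 'f': 0, 't': 6}
d['j'] = 3 → {'n': 10, 'g': 7, 'f': 0, 't': 6, 'j': 3}
d['j']-d['n'] = 3-10 = -7

-7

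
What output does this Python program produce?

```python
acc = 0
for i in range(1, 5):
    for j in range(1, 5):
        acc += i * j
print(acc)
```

i=1,j=1: acc = 0+1 = 1
i=1,j=2: acc = 1+2 = 3
i=1,j=3: acc = 3+3 = 6
i=1,j=4: acc = 6+4 = 10
i=2,j=1: acc = 10+2 = 12
i=2,j=2: acc = 12+4 = 16
i=2,j=3: acc = 16+6 = 22
i=2,j=4: acc = 22+8 = 30
i=3,j=1: acc = 30+3 = 33
i=3,j=2: acc = 33+6 = 39
i=3,j=3: acc = 39+9 = 48
i=3,j=4: acc = 48+12 = 60
i=4,j=1: acc = 60+4 = 64
i=4,j=2: acc = 64+8 = 72
i=4,j=3: acc = 72+12 = 84
i=4,j=4: acc = 84+16 = 100

100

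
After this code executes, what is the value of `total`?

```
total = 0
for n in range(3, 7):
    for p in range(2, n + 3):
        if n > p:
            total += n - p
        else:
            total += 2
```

44

n=3,p=2: 3>2, total = 0+1 = 1
n=3,p=3: not 3>3, total = 1+2 = 3
n=3,p=4: not 3>4, total = 3+2 = 5
n=3,p=5: not 3>5, total = 5+2 = 7
n=4,p=2: 4>2, total = 7+2 = 9
n=4,p=3: 4>3, total = 9+1 = 10
n=4,p=4: not 4>4, total = 10+2 = 12
n=4,p=5: not 4>5, total = 12+2 = 14
n=4,p=6: not 4>6, total = 14+2 = 16
n=5,p=2: 5>2, total = 16+3 = 19
n=5,p=3: 5>3, total = 19+2 = 21
n=5,p=4: 5>4, total = 21+1 = 22
n=5,p=5: not 5>5, total = 22+2 = 24
n=5,p=6: not 5>6, total = 24+2 = 26
n=5,p=7: not 5>7, total = 26+2 = 28
n=6,p=2: 6>2, total = 28+4 = 32
n=6,p=3: 6>3, total = 32+3 = 35
n=6,p=4: 6>4, total = 35+2 = 37
n=6,p=5: 6>5, total = 37+1 = 38
n=6,p=6: not 6>6, total = 38+2 = 40
n=6,p=7: not 6>7, total = 40+2 = 42
n=6,p=8: not 6>8, total = 42+2 = 44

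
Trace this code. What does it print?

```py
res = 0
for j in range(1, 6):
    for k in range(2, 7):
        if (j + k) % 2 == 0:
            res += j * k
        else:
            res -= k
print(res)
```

j=1,k=2: odd sum, res = 0-2 = -2
j=1,k=3: even sum, res = (-2)+3 = 1
j=1,k=4: odd sum, res = 1-4 = -3
j=1,k=5: even sum, res = (-3)+5 = 2
j=1,k=6: odd sum, res = 2-6 = -4
j=2,k=2: even sum, res = (-4)+4 = 0
j=2,k=3: odd sum, res = 0-3 = -3
j=2,k=4: even sum, res = (-3)+8 = 5
j=2,k=5: odd sum, res = 5-5 = 0
j=2,k=6: even sum, res = 0+12 = 12
j=3,k=2: odd sum, res = 12-2 = 10
j=3,k=3: even sum, res = 10+9 = 19
j=3,k=4: odd sum, res = 19-4 = 15
j=3,k=5: even sum, res = 15+15 = 30
j=3,k=6: odd sum, res = 30-6 = 24
j=4,k=2: even sum, res = 24+8 = 32
j=4,k=3: odd sum, res = 32-3 = 29
j=4,k=4: even sum, res = 29+16 = 45
j=4,k=5: odd sum, res = 45-5 = 40
j=4,k=6: even sum, res = 40+24 = 64
j=5,k=2: odd sum, res = 64-2 = 62
j=5,k=3: even sum, res = 62+15 = 77
j=5,k=4: odd sum, res = 77-4 = 73
j=5,k=5: even sum, res = 73+25 = 98
j=5,k=6: odd sum, res = 98-6 = 92

92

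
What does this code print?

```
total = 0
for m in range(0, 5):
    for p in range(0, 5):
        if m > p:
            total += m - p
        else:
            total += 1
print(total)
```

m=0,p=0: not 0>0, total = 0+1 = 1
m=0,p=1: not 0>1, total = 1+1 = 2
m=0,p=2: not 0>2, total = 2+1 = 3
m=0,p=3: not 0>3, total = 3+1 = 4
m=0,p=4: not 0>4, total = 4+1 = 5
m=1,p=0: 1>0, total = 5+1 = 6
m=1,p=1: not 1>1, total = 6+1 = 7
m=1,p=2: not 1>2, total = 7+1 = 8
m=1,p=3: not 1>3, total = 8+1 = 9
m=1,p=4: not 1>4, total = 9+1 = 10
m=2,p=0: 2>0, total = 10+2 = 12
m=2,p=1: 2>1, total = 12+1 = 13
m=2,p=2: not 2>2, total = 13+1 = 14
m=2,p=3: not 2>3, total = 14+1 = 15
m=2,p=4: not 2>4, total = 15+1 = 16
m=3,p=0: 3>0, total = 16+3 = 19
m=3,p=1: 3>1, total = 19+2 = 21
m=3,p=2: 3>2, total = 21+1 = 22
m=3,p=3: not 3>3, total = 22+1 = 23
m=3,p=4: not 3>4, total = 23+1 = 24
m=4,p=0: 4>0, total = 24+4 = 28
m=4,p=1: 4>1, total = 28+3 = 31
m=4,p=2: 4>2, total = 31+2 = 33
m=4,p=3: 4>3, total = 33+1 = 34
m=4,p=4: not 4>4, total = 34+1 = 35

35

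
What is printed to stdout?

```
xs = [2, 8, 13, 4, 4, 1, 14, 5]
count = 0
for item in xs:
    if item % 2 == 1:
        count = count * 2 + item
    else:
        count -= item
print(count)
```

-81

item=2: not odd, count = 0-2 = -2
item=8: not odd, count = (-2)-8 = -10
item=13: odd, count = (-10)*2+13 = -7
item=4: not odd, count = (-7)-4 = -11
item=4: not odd, count = (-11)-4 = -15
item=1: odd, count = (-15)*2+1 = -29
item=14: not odd, count = (-29)-14 = -43
item=5: odd, count = (-43)*2+5 = -81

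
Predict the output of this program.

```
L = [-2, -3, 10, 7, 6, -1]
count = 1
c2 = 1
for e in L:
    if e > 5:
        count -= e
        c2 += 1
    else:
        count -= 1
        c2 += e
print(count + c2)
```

e=-2: not >5, count = 1-1 = 0; c2=-1
e=-3: not >5, count = 0-1 = -1; c2=-4
e=10: >5, count = (-1)-10 = -11; c2=-3
e=7: >5, count = (-11)-7 = -18; c2=-2
e=6: >5, count = (-18)-6 = -24; c2=-1
e=-1: not >5, count = (-24)-1 = -25; c2=-2
count+c2 = (-25)+(-2) = -27

-27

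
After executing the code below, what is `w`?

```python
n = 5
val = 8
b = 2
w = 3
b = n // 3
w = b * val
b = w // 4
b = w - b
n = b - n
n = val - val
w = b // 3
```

2

b = 5//3 = 1
w = 1*8 = 8
b = 8//4 = 2
b = 8-2 = 6
n = 6-5 = 1
n = 8-8 = 0
w = 6//3 = 2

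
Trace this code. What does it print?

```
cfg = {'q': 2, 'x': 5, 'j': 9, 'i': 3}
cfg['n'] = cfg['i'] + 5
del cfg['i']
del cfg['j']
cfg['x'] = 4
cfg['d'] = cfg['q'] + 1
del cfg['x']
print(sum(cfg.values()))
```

cfg['n'] = cfg['i']+5 = 8 → {'q': 2, 'x': 5, 'j': 9, 'i': 3, 'n': 8}
del 'i' → {'q': 2, 'x': 5, 'j': 9, 'n': 8}
del 'j' → {'q': 2, 'x': 5, 'n': 8}
cfg['x'] = 4 → {'q': 2, 'x': 4, 'n': 8}
cfg['d'] = cfg['q']+1 = 3 → {'q': 2, 'x': 4, 'n': 8, 'd': 3}
del 'x' → {'q': 2, 'n': 8, 'd': 3}
sum of values = 13

13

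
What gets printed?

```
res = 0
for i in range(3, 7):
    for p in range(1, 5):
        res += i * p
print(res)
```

180

i=3,p=1: res = 0+3 = 3
i=3,p=2: res = 3+6 = 9
i=3,p=3: res = 9+9 = 18
i=3,p=4: res = 18+12 = 30
i=4,p=1: res = 30+4 = 34
i=4,p=2: res = 34+8 = 42
i=4,p=3: res = 42+12 = 54
i=4,p=4: res = 54+16 = 70
i=5,p=1: res = 70+5 = 75
i=5,p=2: res = 75+10 = 85
i=5,p=3: res = 85+15 = 100
i=5,p=4: res = 100+20 = 120
i=6,p=1: res = 120+6 = 126
i=6,p=2: res = 126+12 = 138
i=6,p=3: res = 138+18 = 156
i=6,p=4: res = 156+24 = 180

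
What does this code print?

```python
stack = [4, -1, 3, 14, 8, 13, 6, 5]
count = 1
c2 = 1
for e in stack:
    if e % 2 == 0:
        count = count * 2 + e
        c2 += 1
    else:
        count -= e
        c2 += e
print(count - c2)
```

e=4: even, count = 1*2+4 = 6; c2=2
e=-1: not even, count = 6-(-1) = 7; c2=1
e=3: not even, count = 7-3 = 4; c2=4
e=14: even, count = 4*2+14 = 22; c2=5
e=8: even, count = 22*2+8 = 52; c2=6
e=13: not even, count = 52-13 = 39; c2=19
e=6: even, count = 39*2+6 = 84; c2=20
e=5: not even, count = 84-5 = 79; c2=25
count-c2 = 79-25 = 54

54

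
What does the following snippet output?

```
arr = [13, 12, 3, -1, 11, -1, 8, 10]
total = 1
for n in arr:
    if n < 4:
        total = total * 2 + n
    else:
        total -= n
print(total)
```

n=13: not <4, total = 1-13 = -12
n=12: not <4, total = (-12)-12 = -24
n=3: <4, total = (-24)*2+3 = -45
n=-1: <4, total = (-45)*2+(-1) = -91
n=11: not <4, total = (-91)-11 = -102
n=-1: <4, total = (-102)*2+(-1) = -205
n=8: not <4, total = (-205)-8 = -213
n=10: not <4, total = (-213)-10 = -223

-223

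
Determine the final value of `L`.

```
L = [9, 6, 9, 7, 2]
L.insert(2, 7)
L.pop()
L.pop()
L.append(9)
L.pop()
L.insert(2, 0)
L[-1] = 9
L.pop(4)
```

[9, 6, 0, 7]

insert 7 at 2 → [9, 6, 7, 9, 7, 2]
pop() removes 2 → [9, 6, 7, 9, 7]
pop() removes 7 → [9, 6, 7, 9]
append 9 → [9, 6, 7, 9, 9]
pop() removes 9 → [9, 6, 7, 9]
insert 0 at 2 → [9, 6, 0, 7, 9]
L[-1] = 9 → [9, 6, 0, 7, 9]
pop(4) removes 9 → [9, 6, 0, 7]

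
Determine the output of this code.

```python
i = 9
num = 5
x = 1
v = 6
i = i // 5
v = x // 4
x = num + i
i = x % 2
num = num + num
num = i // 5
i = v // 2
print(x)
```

6

i = 9//5 = 1
v = 1//4 = 0
x = 5+1 = 6
i = 6%2 = 0
num = 5+5 = 10
num = 0//5 = 0
i = 0//2 = 0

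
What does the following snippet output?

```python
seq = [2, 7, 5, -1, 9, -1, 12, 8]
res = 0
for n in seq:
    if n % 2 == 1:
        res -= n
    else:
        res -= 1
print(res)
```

-22

n=2: not odd, res = 0-1 = -1
n=7: odd, res = (-1)-7 = -8
n=5: odd, res = (-8)-5 = -13
n=-1: odd, res = (-13)-(-1) = -12
n=9: odd, res = (-12)-9 = -21
n=-1: odd, res = (-21)-(-1) = -20
n=12: not odd, res = (-20)-1 = -21
n=8: not odd, res = (-21)-1 = -22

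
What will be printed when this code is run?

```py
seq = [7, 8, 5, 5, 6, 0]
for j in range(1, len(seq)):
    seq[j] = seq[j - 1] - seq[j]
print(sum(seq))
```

-45

j=1: seq[1] = 7-8 = -1 → [7, -1, 5, 5, 6, 0]
j=2: seq[2] = (-1)-5 = -6 → [7, -1, -6, 5, 6, 0]
j=3: seq[3] = (-6)-5 = -11 → [7, -1, -6, -11, 6, 0]
j=4: seq[4] = (-11)-6 = -17 → [7, -1, -6, -11, -17, 0]
j=5: seq[5] = (-17)-0 = -17 → [7, -1, -6, -11, -17, -17]
sum = -45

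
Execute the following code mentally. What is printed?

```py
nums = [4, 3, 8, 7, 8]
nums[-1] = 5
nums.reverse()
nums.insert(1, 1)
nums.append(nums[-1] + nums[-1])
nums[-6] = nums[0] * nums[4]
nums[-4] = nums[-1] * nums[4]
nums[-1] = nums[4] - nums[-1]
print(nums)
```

nums[-1] = 5 → [4, 3, 8, 7, 5]
reverse → [5, 7, 8, 3, 4]
insert 1 at 1 → [5, 1, 7, 8, 3, 4]
append nums[-1]+nums[-1] = 4+4 = 8 → [5, 1, 7, 8, 3, 4, 8]
nums[-6] = nums[0]*nums[4] = 5*3 = 15 → [5, 15, 7, 8, 3, 4, 8]
nums[-4] = nums[-1]*nums[4] = 8*3 = 24 → [5, 15, 7, 24, 3, 4, 8]
nums[-1] = nums[4]-nums[-1] = 3-8 = -5 → [5, 15, 7, 24, 3, 4, -5]

[5, 15, 7, 24, 3, 4, -5]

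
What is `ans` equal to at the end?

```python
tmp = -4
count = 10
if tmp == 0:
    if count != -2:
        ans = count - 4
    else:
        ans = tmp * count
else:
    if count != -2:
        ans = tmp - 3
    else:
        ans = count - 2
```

tmp=-4, count=10
tmp == 0 is False; count != -2 is True
→ ans = tmp - 3 = -7

-7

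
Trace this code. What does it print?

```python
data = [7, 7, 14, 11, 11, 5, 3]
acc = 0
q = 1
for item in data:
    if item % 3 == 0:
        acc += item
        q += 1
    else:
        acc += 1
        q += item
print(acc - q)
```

item=7: not %3==0, acc = 0+1 = 1; q=8
item=7: not %3==0, acc = 1+1 = 2; q=15
item=14: not %3==0, acc = 2+1 = 3; q=29
item=11: not %3==0, acc = 3+1 = 4; q=40
item=11: not %3==0, acc = 4+1 = 5; q=51
item=5: not %3==0, acc = 5+1 = 6; q=56
item=3: %3==0, acc = 6+3 = 9; q=57
acc-q = 9-57 = -48

-48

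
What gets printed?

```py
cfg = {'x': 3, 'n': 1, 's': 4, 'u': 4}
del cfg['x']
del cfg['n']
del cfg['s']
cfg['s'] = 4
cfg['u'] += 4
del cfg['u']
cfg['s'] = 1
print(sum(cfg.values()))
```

del 'x' → {'n': 1, 's': 4, 'u': 4}
del 'n' → {'s': 4, 'u': 4}
del 's' → {'u': 4}
cfg['s'] = 4 → {'u': 4, 's': 4}
cfg['u'] = 4+4 = 8 → {'u': 8, 's': 4}
del 'u' → {'s': 4}
cfg['s'] = 1 → {'s': 1}
sum of values = 1

1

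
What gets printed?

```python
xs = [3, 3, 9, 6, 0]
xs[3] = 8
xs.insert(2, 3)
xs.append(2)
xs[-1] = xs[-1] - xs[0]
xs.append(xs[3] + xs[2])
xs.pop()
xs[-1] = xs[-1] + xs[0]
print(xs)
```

[3, 3, 3, 9, 8, 0, 2]

xs[3] = 8 → [3, 3, 9, 8, 0]
insert 3 at 2 → [3, 3, 3, 9, 8, 0]
append 2 → [3, 3, 3, 9, 8, 0, 2]
xs[-1] = xs[-1]-xs[0] = 2-3 = -1 → [3, 3, 3, 9, 8, 0, -1]
append xs[3]+xs[2] = 9+3 = 12 → [3, 3, 3, 9, 8, 0, -1, 12]
pop() removes 12 → [3, 3, 3, 9, 8, 0, -1]
xs[-1] = xs[-1]+xs[0] = (-1)+3 = 2 → [3, 3, 3, 9, 8, 0, 2]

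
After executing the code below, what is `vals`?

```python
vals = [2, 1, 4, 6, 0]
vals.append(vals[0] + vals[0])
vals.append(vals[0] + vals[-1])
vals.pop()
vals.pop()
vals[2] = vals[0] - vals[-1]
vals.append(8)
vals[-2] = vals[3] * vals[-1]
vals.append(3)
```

append vals[0]+vals[0] = 2+2 = 4 → [2, 1, 4, 6, 0, 4]
append vals[0]+vals[-1] = 2+4 = 6 → [2, 1, 4, 6, 0, 4, 6]
pop() removes 6 → [2, 1, 4, 6, 0, 4]
pop() removes 4 → [2, 1, 4, 6, 0]
vals[2] = vals[0]-vals[-1] = 2-0 = 2 → [2, 1, 2, 6, 0]
append 8 → [2, 1, 2, 6, 0, 8]
vals[-2] = vals[3]*vals[-1] = 6*8 = 48 → [2, 1, 2, 6, 48, 8]
append 3 → [2, 1, 2, 6, 48, 8, 3]

[2, 1, 2, 6, 48, 8, 3]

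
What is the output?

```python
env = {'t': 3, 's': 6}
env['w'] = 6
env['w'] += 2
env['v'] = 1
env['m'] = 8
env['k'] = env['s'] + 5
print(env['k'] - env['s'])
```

env['w'] = 6 → {'t': 3, 's': 6, 'w': 6}
env['w'] = 6+2 = 8 → {'t': 3, 's': 6, 'w': 8}
env['v'] = 1 → {'t': 3, 's': 6, 'w': 8, 'v': 1}
env['m'] = 8 → {'t': 3, 's': 6, 'w': 8, 'v': 1, 'm': 8}
env['k'] = env['s']+5 = 11 → {'t': 3, 's': 6, 'w': 8, 'v': 1, 'm': 8, 'k': 11}
env['k']-env['s'] = 11-6 = 5

5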